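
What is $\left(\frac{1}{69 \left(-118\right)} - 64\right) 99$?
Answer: $- \frac{17195937}{2714} \approx -6336.0$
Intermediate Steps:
$\left(\frac{1}{69 \left(-118\right)} - 64\right) 99 = \left(\frac{1}{69} \left(- \frac{1}{118}\right) - 64\right) 99 = \left(- \frac{1}{8142} - 64\right) 99 = \left(- \frac{521089}{8142}\right) 99 = - \frac{17195937}{2714}$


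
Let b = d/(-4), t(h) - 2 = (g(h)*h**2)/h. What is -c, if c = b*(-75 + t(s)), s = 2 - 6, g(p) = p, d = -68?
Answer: 969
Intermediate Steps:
s = -4
t(h) = 2 + h**2 (t(h) = 2 + (h*h**2)/h = 2 + h**3/h = 2 + h**2)
b = 17 (b = -68/(-4) = -68*(-1/4) = 17)
c = -969 (c = 17*(-75 + (2 + (-4)**2)) = 17*(-75 + (2 + 16)) = 17*(-75 + 18) = 17*(-57) = -969)
-c = -1*(-969) = 969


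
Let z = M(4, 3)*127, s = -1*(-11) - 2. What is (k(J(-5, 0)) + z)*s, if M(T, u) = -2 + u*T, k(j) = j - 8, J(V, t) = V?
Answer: 11313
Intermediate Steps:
k(j) = -8 + j
s = 9 (s = 11 - 2 = 9)
M(T, u) = -2 + T*u
z = 1270 (z = (-2 + 4*3)*127 = (-2 + 12)*127 = 10*127 = 1270)
(k(J(-5, 0)) + z)*s = ((-8 - 5) + 1270)*9 = (-13 + 1270)*9 = 1257*9 = 11313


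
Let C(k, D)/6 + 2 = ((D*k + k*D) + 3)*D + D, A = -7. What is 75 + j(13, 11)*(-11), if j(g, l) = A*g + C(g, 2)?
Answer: -6184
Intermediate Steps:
C(k, D) = -12 + 6*D + 6*D*(3 + 2*D*k) (C(k, D) = -12 + 6*(((D*k + k*D) + 3)*D + D) = -12 + 6*(((D*k + D*k) + 3)*D + D) = -12 + 6*((2*D*k + 3)*D + D) = -12 + 6*((3 + 2*D*k)*D + D) = -12 + 6*(D*(3 + 2*D*k) + D) = -12 + 6*(D + D*(3 + 2*D*k)) = -12 + (6*D + 6*D*(3 + 2*D*k)) = -12 + 6*D + 6*D*(3 + 2*D*k))
j(g, l) = 36 + 41*g (j(g, l) = -7*g + (-12 + 24*2 + 12*g*2²) = -7*g + (-12 + 48 + 12*g*4) = -7*g + (-12 + 48 + 48*g) = -7*g + (36 + 48*g) = 36 + 41*g)
75 + j(13, 11)*(-11) = 75 + (36 + 41*13)*(-11) = 75 + (36 + 533)*(-11) = 75 + 569*(-11) = 75 - 6259 = -6184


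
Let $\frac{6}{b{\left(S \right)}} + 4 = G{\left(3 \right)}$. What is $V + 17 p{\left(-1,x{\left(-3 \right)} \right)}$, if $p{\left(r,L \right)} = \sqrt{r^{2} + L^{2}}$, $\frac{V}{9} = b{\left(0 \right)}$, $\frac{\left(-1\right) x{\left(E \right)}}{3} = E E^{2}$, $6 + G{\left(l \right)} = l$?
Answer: $- \frac{54}{7} + 17 \sqrt{6562} \approx 1369.4$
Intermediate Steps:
$G{\left(l \right)} = -6 + l$
$b{\left(S \right)} = - \frac{6}{7}$ ($b{\left(S \right)} = \frac{6}{-4 + \left(-6 + 3\right)} = \frac{6}{-4 - 3} = \frac{6}{-7} = 6 \left(- \frac{1}{7}\right) = - \frac{6}{7}$)
$x{\left(E \right)} = - 3 E^{3}$ ($x{\left(E \right)} = - 3 E E^{2} = - 3 E^{3}$)
$V = - \frac{54}{7}$ ($V = 9 \left(- \frac{6}{7}\right) = - \frac{54}{7} \approx -7.7143$)
$p{\left(r,L \right)} = \sqrt{L^{2} + r^{2}}$
$V + 17 p{\left(-1,x{\left(-3 \right)} \right)} = - \frac{54}{7} + 17 \sqrt{\left(- 3 \left(-3\right)^{3}\right)^{2} + \left(-1\right)^{2}} = - \frac{54}{7} + 17 \sqrt{\left(\left(-3\right) \left(-27\right)\right)^{2} + 1} = - \frac{54}{7} + 17 \sqrt{81^{2} + 1} = - \frac{54}{7} + 17 \sqrt{6561 + 1} = - \frac{54}{7} + 17 \sqrt{6562}$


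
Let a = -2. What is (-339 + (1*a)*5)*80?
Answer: -27920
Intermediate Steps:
(-339 + (1*a)*5)*80 = (-339 + (1*(-2))*5)*80 = (-339 - 2*5)*80 = (-339 - 10)*80 = -349*80 = -27920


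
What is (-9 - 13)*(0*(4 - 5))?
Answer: 0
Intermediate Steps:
(-9 - 13)*(0*(4 - 5)) = -0*(-1) = -22*0 = 0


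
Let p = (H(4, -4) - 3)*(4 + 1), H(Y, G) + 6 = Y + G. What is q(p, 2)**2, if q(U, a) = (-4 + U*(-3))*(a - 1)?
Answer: 17161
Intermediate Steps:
H(Y, G) = -6 + G + Y (H(Y, G) = -6 + (Y + G) = -6 + (G + Y) = -6 + G + Y)
p = -45 (p = ((-6 - 4 + 4) - 3)*(4 + 1) = (-6 - 3)*5 = -9*5 = -45)
q(U, a) = (-1 + a)*(-4 - 3*U) (q(U, a) = (-4 - 3*U)*(-1 + a) = (-1 + a)*(-4 - 3*U))
q(p, 2)**2 = (4 - 4*2 + 3*(-45) - 3*(-45)*2)**2 = (4 - 8 - 135 + 270)**2 = 131**2 = 17161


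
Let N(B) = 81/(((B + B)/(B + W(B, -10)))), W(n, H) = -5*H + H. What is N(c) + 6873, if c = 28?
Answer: 97599/14 ≈ 6971.4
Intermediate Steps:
W(n, H) = -4*H
N(B) = 81*(40 + B)/(2*B) (N(B) = 81/(((B + B)/(B - 4*(-10)))) = 81/(((2*B)/(B + 40))) = 81/(((2*B)/(40 + B))) = 81/((2*B/(40 + B))) = 81*((40 + B)/(2*B)) = 81*(40 + B)/(2*B))
N(c) + 6873 = (81/2 + 1620/28) + 6873 = (81/2 + 1620*(1/28)) + 6873 = (81/2 + 405/7) + 6873 = 1377/14 + 6873 = 97599/14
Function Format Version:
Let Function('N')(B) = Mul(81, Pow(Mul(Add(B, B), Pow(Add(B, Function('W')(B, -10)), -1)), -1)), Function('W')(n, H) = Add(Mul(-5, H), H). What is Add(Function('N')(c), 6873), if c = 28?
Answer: Rational(97599, 14) ≈ 6971.4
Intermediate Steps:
Function('W')(n, H) = Mul(-4, H)
Function('N')(B) = Mul(Rational(81, 2), Pow(B, -1), Add(40, B)) (Function('N')(B) = Mul(81, Pow(Mul(Add(B, B), Pow(Add(B, Mul(-4, -10)), -1)), -1)) = Mul(81, Pow(Mul(Mul(2, B), Pow(Add(B, 40), -1)), -1)) = Mul(81, Pow(Mul(Mul(2, B), Pow(Add(40, B), -1)), -1)) = Mul(81, Pow(Mul(2, B, Pow(Add(40, B), -1)), -1)) = Mul(81, Mul(Rational(1, 2), Pow(B, -1), Add(40, B))) = Mul(Rational(81, 2), Pow(B, -1), Add(40, B)))
Add(Function('N')(c), 6873) = Add(Add(Rational(81, 2), Mul(1620, Pow(28, -1))), 6873) = Add(Add(Rational(81, 2), Mul(1620, Rational(1, 28))), 6873) = Add(Add(Rational(81, 2), Rational(405, 7)), 6873) = Add(Rational(1377, 14), 6873) = Rational(97599, 14)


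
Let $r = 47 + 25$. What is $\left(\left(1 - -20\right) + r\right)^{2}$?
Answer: $8649$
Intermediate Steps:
$r = 72$
$\left(\left(1 - -20\right) + r\right)^{2} = \left(\left(1 - -20\right) + 72\right)^{2} = \left(\left(1 + 20\right) + 72\right)^{2} = \left(21 + 72\right)^{2} = 93^{2} = 8649$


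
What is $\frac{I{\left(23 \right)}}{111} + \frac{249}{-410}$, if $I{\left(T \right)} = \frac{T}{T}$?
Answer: $- \frac{27229}{45510} \approx -0.59831$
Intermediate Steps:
$I{\left(T \right)} = 1$
$\frac{I{\left(23 \right)}}{111} + \frac{249}{-410} = 1 \cdot \frac{1}{111} + \frac{249}{-410} = 1 \cdot \frac{1}{111} + 249 \left(- \frac{1}{410}\right) = \frac{1}{111} - \frac{249}{410} = - \frac{27229}{45510}$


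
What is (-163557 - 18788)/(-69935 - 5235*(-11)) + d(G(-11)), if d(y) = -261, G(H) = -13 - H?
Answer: -608201/2470 ≈ -246.24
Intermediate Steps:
(-163557 - 18788)/(-69935 - 5235*(-11)) + d(G(-11)) = (-163557 - 18788)/(-69935 - 5235*(-11)) - 261 = -182345/(-69935 + 57585) - 261 = -182345/(-12350) - 261 = -182345*(-1/12350) - 261 = 36469/2470 - 261 = -608201/2470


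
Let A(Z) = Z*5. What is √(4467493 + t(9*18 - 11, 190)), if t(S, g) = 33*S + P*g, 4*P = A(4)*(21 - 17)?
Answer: 6*√124341 ≈ 2115.7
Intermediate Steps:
A(Z) = 5*Z
P = 20 (P = ((5*4)*(21 - 17))/4 = (20*4)/4 = (¼)*80 = 20)
t(S, g) = 20*g + 33*S (t(S, g) = 33*S + 20*g = 20*g + 33*S)
√(4467493 + t(9*18 - 11, 190)) = √(4467493 + (20*190 + 33*(9*18 - 11))) = √(4467493 + (3800 + 33*(162 - 11))) = √(4467493 + (3800 + 33*151)) = √(4467493 + (3800 + 4983)) = √(4467493 + 8783) = √4476276 = 6*√124341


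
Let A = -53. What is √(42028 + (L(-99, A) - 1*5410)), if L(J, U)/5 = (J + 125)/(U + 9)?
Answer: √17721682/22 ≈ 191.35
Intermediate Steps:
L(J, U) = 5*(125 + J)/(9 + U) (L(J, U) = 5*((J + 125)/(U + 9)) = 5*((125 + J)/(9 + U)) = 5*(125 + J)/(9 + U))
√(42028 + (L(-99, A) - 1*5410)) = √(42028 + (5*(125 - 99)/(9 - 53) - 1*5410)) = √(42028 + (5*26/(-44) - 5410)) = √(42028 + (5*(-1/44)*26 - 5410)) = √(42028 + (-65/22 - 5410)) = √(42028 - 119085/22) = √(805531/22) = √17721682/22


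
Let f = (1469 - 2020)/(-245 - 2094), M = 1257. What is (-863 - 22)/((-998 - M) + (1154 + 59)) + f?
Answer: 2644157/2437238 ≈ 1.0849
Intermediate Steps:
f = 551/2339 (f = -551/(-2339) = -551*(-1/2339) = 551/2339 ≈ 0.23557)
(-863 - 22)/((-998 - M) + (1154 + 59)) + f = (-863 - 22)/((-998 - 1*1257) + (1154 + 59)) + 551/2339 = -885/((-998 - 1257) + 1213) + 551/2339 = -885/(-2255 + 1213) + 551/2339 = -885/(-1042) + 551/2339 = -885*(-1/1042) + 551/2339 = 885/1042 + 551/2339 = 2644157/2437238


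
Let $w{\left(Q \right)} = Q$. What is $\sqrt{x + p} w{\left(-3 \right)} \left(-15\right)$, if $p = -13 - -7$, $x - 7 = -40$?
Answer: $45 i \sqrt{39} \approx 281.02 i$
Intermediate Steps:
$x = -33$ ($x = 7 - 40 = -33$)
$p = -6$ ($p = -13 + 7 = -6$)
$\sqrt{x + p} w{\left(-3 \right)} \left(-15\right) = \sqrt{-33 - 6} \left(-3\right) \left(-15\right) = \sqrt{-39} \left(-3\right) \left(-15\right) = i \sqrt{39} \left(-3\right) \left(-15\right) = - 3 i \sqrt{39} \left(-15\right) = 45 i \sqrt{39}$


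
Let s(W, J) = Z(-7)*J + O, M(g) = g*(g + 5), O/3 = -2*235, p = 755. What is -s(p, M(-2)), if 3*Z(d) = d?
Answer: 1396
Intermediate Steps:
Z(d) = d/3
O = -1410 (O = 3*(-2*235) = 3*(-470) = -1410)
M(g) = g*(5 + g)
s(W, J) = -1410 - 7*J/3 (s(W, J) = ((⅓)*(-7))*J - 1410 = -7*J/3 - 1410 = -1410 - 7*J/3)
-s(p, M(-2)) = -(-1410 - (-14)*(5 - 2)/3) = -(-1410 - (-14)*3/3) = -(-1410 - 7/3*(-6)) = -(-1410 + 14) = -1*(-1396) = 1396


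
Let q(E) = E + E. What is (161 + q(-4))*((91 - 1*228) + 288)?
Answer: 23103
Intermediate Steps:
q(E) = 2*E
(161 + q(-4))*((91 - 1*228) + 288) = (161 + 2*(-4))*((91 - 1*228) + 288) = (161 - 8)*((91 - 228) + 288) = 153*(-137 + 288) = 153*151 = 23103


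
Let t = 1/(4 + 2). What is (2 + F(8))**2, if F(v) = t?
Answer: 169/36 ≈ 4.6944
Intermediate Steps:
t = 1/6 ≈ 0.16667
F(v) = 1/6
(2 + F(8))**2 = (2 + 1/6)**2 = (13/6)**2 = 169/36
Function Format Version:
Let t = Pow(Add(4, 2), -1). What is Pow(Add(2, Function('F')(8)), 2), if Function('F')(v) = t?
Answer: Rational(169, 36) ≈ 4.6944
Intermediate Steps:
t = Rational(1, 6) (t = Pow(6, -1) = Rational(1, 6) ≈ 0.16667)
Function('F')(v) = Rational(1, 6)
Pow(Add(2, Function('F')(8)), 2) = Pow(Add(2, Rational(1, 6)), 2) = Pow(Rational(13, 6), 2) = Rational(169, 36)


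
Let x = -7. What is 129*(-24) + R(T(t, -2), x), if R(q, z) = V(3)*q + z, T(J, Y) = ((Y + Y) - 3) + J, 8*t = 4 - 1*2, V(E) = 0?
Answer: -3103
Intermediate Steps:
t = 1/4 (t = (4 - 1*2)/8 = (4 - 2)/8 = (1/8)*2 = 1/4 ≈ 0.25000)
T(J, Y) = -3 + J + 2*Y (T(J, Y) = (2*Y - 3) + J = (-3 + 2*Y) + J = -3 + J + 2*Y)
R(q, z) = z (R(q, z) = 0*q + z = 0 + z = z)
129*(-24) + R(T(t, -2), x) = 129*(-24) - 7 = -3096 - 7 = -3103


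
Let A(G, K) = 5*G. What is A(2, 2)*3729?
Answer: 37290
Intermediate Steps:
A(2, 2)*3729 = (5*2)*3729 = 10*3729 = 37290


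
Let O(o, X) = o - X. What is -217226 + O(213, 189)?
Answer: -217202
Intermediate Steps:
-217226 + O(213, 189) = -217226 + (213 - 1*189) = -217226 + (213 - 189) = -217226 + 24 = -217202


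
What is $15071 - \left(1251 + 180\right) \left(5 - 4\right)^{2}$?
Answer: $13640$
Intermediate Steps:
$15071 - \left(1251 + 180\right) \left(5 - 4\right)^{2} = 15071 - 1431 \cdot 1^{2} = 15071 - 1431 \cdot 1 = 15071 - 1431 = 13640$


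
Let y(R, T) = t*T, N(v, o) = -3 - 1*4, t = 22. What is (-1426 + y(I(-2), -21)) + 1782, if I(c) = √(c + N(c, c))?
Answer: -106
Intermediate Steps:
N(v, o) = -7 (N(v, o) = -3 - 4 = -7)
I(c) = √(-7 + c) (I(c) = √(c - 7) = √(-7 + c))
y(R, T) = 22*T
(-1426 + y(I(-2), -21)) + 1782 = (-1426 + 22*(-21)) + 1782 = (-1426 - 462) + 1782 = -1888 + 1782 = -106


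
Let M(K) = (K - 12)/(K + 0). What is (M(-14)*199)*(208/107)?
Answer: 538096/749 ≈ 718.42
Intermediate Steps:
M(K) = (-12 + K)/K
(M(-14)*199)*(208/107) = (((-12 - 14)/(-14))*199)*(208/107) = (-1/14*(-26)*199)*(208*(1/107)) = ((13/7)*199)*(208/107) = (2587/7)*(208/107) = 538096/749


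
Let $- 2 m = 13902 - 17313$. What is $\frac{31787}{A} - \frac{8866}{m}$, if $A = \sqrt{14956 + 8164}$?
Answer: $- \frac{17732}{3411} + \frac{31787 \sqrt{5}}{340} \approx 203.85$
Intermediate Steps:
$m = \frac{3411}{2}$ ($m = - \frac{13902 - 17313}{2} = \left(- \frac{1}{2}\right) \left(-3411\right) = \frac{3411}{2} \approx 1705.5$)
$A = 68 \sqrt{5}$ ($A = \sqrt{23120} = 68 \sqrt{5} \approx 152.05$)
$\frac{31787}{A} - \frac{8866}{m} = \frac{31787}{68 \sqrt{5}} - \frac{8866}{\frac{3411}{2}} = 31787 \frac{\sqrt{5}}{340} - \frac{17732}{3411} = \frac{31787 \sqrt{5}}{340} - \frac{17732}{3411} = - \frac{17732}{3411} + \frac{31787 \sqrt{5}}{340}$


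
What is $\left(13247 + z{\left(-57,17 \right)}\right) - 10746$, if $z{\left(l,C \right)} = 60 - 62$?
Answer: $2499$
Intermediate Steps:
$z{\left(l,C \right)} = -2$ ($z{\left(l,C \right)} = 60 - 62 = -2$)
$\left(13247 + z{\left(-57,17 \right)}\right) - 10746 = \left(13247 - 2\right) - 10746 = 13245 - 10746 = 2499$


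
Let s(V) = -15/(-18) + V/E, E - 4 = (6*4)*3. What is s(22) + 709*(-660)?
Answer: -26672516/57 ≈ -4.6794e+5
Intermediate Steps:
E = 76 (E = 4 + (6*4)*3 = 4 + 24*3 = 4 + 72 = 76)
s(V) = 5/6 + V/76 (s(V) = -15/(-18) + V/76 = -15*(-1/18) + V*(1/76) = 5/6 + V/76)
s(22) + 709*(-660) = (5/6 + (1/76)*22) + 709*(-660) = (5/6 + 11/38) - 467940 = 64/57 - 467940 = -26672516/57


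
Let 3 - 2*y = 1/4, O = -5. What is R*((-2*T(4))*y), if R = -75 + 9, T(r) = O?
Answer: -1815/2 ≈ -907.50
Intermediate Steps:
T(r) = -5
y = 11/8 (y = 3/2 - ½/4 = 3/2 - ½*¼ = 3/2 - ⅛ = 11/8 ≈ 1.3750)
R = -66
R*((-2*T(4))*y) = -66*(-2*(-5))*11/8 = -660*11/8 = -66*55/4 = -1815/2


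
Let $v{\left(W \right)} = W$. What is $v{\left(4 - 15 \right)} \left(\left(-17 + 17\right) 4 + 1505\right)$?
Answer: $-16555$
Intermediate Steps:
$v{\left(4 - 15 \right)} \left(\left(-17 + 17\right) 4 + 1505\right) = \left(4 - 15\right) \left(\left(-17 + 17\right) 4 + 1505\right) = - 11 \left(0 \cdot 4 + 1505\right) = - 11 \left(0 + 1505\right) = \left(-11\right) 1505 = -16555$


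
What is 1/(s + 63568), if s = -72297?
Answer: -1/8729 ≈ -0.00011456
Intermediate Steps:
1/(s + 63568) = 1/(-72297 + 63568) = 1/(-8729) = -1/8729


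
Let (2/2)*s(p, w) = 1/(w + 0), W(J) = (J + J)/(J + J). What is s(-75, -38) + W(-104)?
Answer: 37/38 ≈ 0.97368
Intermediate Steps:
W(J) = 1 (W(J) = (2*J)/((2*J)) = (2*J)*(1/(2*J)) = 1)
s(p, w) = 1/w (s(p, w) = 1/(w + 0) = 1/w)
s(-75, -38) + W(-104) = 1/(-38) + 1 = -1/38 + 1 = 37/38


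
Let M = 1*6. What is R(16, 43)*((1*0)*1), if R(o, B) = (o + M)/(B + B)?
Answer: 0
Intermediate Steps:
M = 6
R(o, B) = (6 + o)/(2*B) (R(o, B) = (o + 6)/(B + B) = (6 + o)/((2*B)) = (6 + o)*(1/(2*B)) = (6 + o)/(2*B))
R(16, 43)*((1*0)*1) = ((½)*(6 + 16)/43)*((1*0)*1) = ((½)*(1/43)*22)*(0*1) = (11/43)*0 = 0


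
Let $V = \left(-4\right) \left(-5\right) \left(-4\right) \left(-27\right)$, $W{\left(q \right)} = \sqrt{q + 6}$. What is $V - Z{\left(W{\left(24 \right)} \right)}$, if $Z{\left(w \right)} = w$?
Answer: $2160 - \sqrt{30} \approx 2154.5$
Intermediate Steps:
$W{\left(q \right)} = \sqrt{6 + q}$
$V = 2160$ ($V = 20 \left(-4\right) \left(-27\right) = \left(-80\right) \left(-27\right) = 2160$)
$V - Z{\left(W{\left(24 \right)} \right)} = 2160 - \sqrt{6 + 24} = 2160 - \sqrt{30}$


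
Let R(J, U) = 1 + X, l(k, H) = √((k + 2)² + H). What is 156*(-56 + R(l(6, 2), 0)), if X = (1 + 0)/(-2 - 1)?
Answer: -8632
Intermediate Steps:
X = -⅓ (X = 1/(-3) = 1*(-⅓) = -⅓ ≈ -0.33333)
l(k, H) = √(H + (2 + k)²) (l(k, H) = √((2 + k)² + H) = √(H + (2 + k)²))
R(J, U) = ⅔ (R(J, U) = 1 - ⅓ = ⅔)
156*(-56 + R(l(6, 2), 0)) = 156*(-56 + ⅔) = 156*(-166/3) = -8632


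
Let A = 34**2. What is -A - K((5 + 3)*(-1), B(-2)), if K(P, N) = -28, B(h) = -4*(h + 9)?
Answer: -1128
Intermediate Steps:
B(h) = -36 - 4*h (B(h) = -4*(9 + h) = -36 - 4*h)
A = 1156
-A - K((5 + 3)*(-1), B(-2)) = -1*1156 - 1*(-28) = -1156 + 28 = -1128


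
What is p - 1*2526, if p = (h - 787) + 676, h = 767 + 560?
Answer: -1310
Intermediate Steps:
h = 1327
p = 1216 (p = (1327 - 787) + 676 = 540 + 676 = 1216)
p - 1*2526 = 1216 - 1*2526 = 1216 - 2526 = -1310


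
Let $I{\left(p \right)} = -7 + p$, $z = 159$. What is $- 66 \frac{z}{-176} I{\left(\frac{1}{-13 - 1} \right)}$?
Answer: $- \frac{47223}{112} \approx -421.63$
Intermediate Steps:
$- 66 \frac{z}{-176} I{\left(\frac{1}{-13 - 1} \right)} = - 66 \frac{159}{-176} \left(-7 + \frac{1}{-13 - 1}\right) = - 66 \cdot 159 \left(- \frac{1}{176}\right) \left(-7 + \frac{1}{-14}\right) = \left(-66\right) \left(- \frac{159}{176}\right) \left(-7 - \frac{1}{14}\right) = \frac{477}{8} \left(- \frac{99}{14}\right) = - \frac{47223}{112}$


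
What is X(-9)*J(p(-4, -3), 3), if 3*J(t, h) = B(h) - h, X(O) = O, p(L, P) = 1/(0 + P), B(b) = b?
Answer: 0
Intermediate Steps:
p(L, P) = 1/P
J(t, h) = 0 (J(t, h) = (h - h)/3 = (⅓)*0 = 0)
X(-9)*J(p(-4, -3), 3) = -9*0 = 0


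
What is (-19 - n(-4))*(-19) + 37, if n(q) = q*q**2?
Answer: -818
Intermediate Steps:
n(q) = q**3
(-19 - n(-4))*(-19) + 37 = (-19 - 1*(-4)**3)*(-19) + 37 = (-19 - 1*(-64))*(-19) + 37 = (-19 + 64)*(-19) + 37 = 45*(-19) + 37 = -855 + 37 = -818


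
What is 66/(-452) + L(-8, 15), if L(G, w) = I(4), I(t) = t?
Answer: 871/226 ≈ 3.8540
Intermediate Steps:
L(G, w) = 4
66/(-452) + L(-8, 15) = 66/(-452) + 4 = 66*(-1/452) + 4 = -33/226 + 4 = 871/226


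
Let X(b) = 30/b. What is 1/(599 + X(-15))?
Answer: 1/597 ≈ 0.0016750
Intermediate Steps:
1/(599 + X(-15)) = 1/(599 + 30/(-15)) = 1/(599 + 30*(-1/15)) = 1/(599 - 2) = 1/597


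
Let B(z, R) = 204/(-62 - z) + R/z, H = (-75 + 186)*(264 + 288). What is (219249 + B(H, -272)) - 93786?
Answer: 29468566071143/234878553 ≈ 1.2546e+5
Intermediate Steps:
H = 61272 (H = 111*552 = 61272)
(219249 + B(H, -272)) - 93786 = (219249 + (-204*61272 + 62*(-272) - 272*61272)/(61272*(62 + 61272))) - 93786 = (219249 + (1/61272)*(-12499488 - 16864 - 16665984)/61334) - 93786 = (219249 + (1/61272)*(1/61334)*(-29182336)) - 93786 = (219249 - 1823896/234878553) - 93786 = 51496886042801/234878553 - 93786 = 29468566071143/234878553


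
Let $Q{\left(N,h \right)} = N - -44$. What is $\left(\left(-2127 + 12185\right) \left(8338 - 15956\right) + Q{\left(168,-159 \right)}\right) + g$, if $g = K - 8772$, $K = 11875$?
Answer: $-76618529$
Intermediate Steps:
$Q{\left(N,h \right)} = 44 + N$ ($Q{\left(N,h \right)} = N + 44 = 44 + N$)
$g = 3103$ ($g = 11875 - 8772 = 3103$)
$\left(\left(-2127 + 12185\right) \left(8338 - 15956\right) + Q{\left(168,-159 \right)}\right) + g = \left(\left(-2127 + 12185\right) \left(8338 - 15956\right) + \left(44 + 168\right)\right) + 3103 = \left(10058 \left(-7618\right) + 212\right) + 3103 = \left(-76621844 + 212\right) + 3103 = -76621632 + 3103 = -76618529$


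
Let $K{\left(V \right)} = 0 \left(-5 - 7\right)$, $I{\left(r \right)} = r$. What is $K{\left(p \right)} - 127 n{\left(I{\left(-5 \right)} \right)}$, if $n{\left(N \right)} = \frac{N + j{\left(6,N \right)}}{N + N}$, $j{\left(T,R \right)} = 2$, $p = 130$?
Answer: $- \frac{381}{10} \approx -38.1$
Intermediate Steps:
$n{\left(N \right)} = \frac{2 + N}{2 N}$ ($n{\left(N \right)} = \frac{N + 2}{N + N} = \frac{2 + N}{2 N}$)
$K{\left(V \right)} = 0$ ($K{\left(V \right)} = 0 \left(-12\right) = 0$)
$K{\left(p \right)} - 127 n{\left(I{\left(-5 \right)} \right)} = 0 - 127 \frac{2 - 5}{2 \left(-5\right)} = 0 - 127 \cdot \frac{1}{2} \left(- \frac{1}{5}\right) \left(-3\right) = 0 - \frac{381}{10} = - \frac{381}{10}$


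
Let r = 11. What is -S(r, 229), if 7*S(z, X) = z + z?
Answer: -22/7 ≈ -3.1429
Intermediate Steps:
S(z, X) = 2*z/7 (S(z, X) = (z + z)/7 = (2*z)/7 = 2*z/7)
-S(r, 229) = -2*11/7 = -1*22/7 = -22/7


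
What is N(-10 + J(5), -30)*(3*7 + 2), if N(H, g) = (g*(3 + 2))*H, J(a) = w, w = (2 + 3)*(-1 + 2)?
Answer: 17250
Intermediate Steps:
w = 5 (w = 5*1 = 5)
J(a) = 5
N(H, g) = 5*H*g (N(H, g) = (g*5)*H = (5*g)*H = 5*H*g)
N(-10 + J(5), -30)*(3*7 + 2) = (5*(-10 + 5)*(-30))*(3*7 + 2) = (5*(-5)*(-30))*(21 + 2) = 750*23 = 17250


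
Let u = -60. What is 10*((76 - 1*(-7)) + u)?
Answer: 230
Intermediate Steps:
10*((76 - 1*(-7)) + u) = 10*((76 - 1*(-7)) - 60) = 10*((76 + 7) - 60) = 10*(83 - 60) = 10*23 = 230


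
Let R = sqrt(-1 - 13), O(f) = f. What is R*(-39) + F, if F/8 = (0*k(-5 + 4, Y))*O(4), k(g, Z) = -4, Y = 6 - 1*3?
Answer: -39*I*sqrt(14) ≈ -145.92*I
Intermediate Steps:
Y = 3 (Y = 6 - 3 = 3)
R = I*sqrt(14) (R = sqrt(-14) = I*sqrt(14) ≈ 3.7417*I)
F = 0 (F = 8*((0*(-4))*4) = 8*(0*4) = 8*0 = 0)
R*(-39) + F = (I*sqrt(14))*(-39) + 0 = -39*I*sqrt(14) + 0 = -39*I*sqrt(14)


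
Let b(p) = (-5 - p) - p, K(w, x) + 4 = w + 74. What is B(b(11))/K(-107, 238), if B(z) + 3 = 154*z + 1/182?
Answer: 757301/6734 ≈ 112.46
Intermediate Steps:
K(w, x) = 70 + w (K(w, x) = -4 + (w + 74) = -4 + (74 + w) = 70 + w)
b(p) = -5 - 2*p
B(z) = -545/182 + 154*z (B(z) = -3 + (154*z + 1/182) = -3 + (1/182 + 154*z) = -545/182 + 154*z)
B(b(11))/K(-107, 238) = (-545/182 + 154*(-5 - 2*11))/(70 - 107) = (-545/182 + 154*(-5 - 22))/(-37) = (-545/182 + 154*(-27))*(-1/37) = (-545/182 - 4158)*(-1/37) = -757301/182*(-1/37) = 757301/6734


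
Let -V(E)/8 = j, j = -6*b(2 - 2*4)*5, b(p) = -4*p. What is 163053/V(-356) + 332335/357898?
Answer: 3348366233/114527360 ≈ 29.236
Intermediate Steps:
j = -720 (j = -(-24)*(2 - 2*4)*5 = -(-24)*(2 - 8)*5 = -(-24)*(-6)*5 = -6*24*5 = -144*5 = -720)
V(E) = 5760 (V(E) = -8*(-720) = 5760)
163053/V(-356) + 332335/357898 = 163053/5760 + 332335/357898 = 163053*(1/5760) + 332335*(1/357898) = 18117/640 + 332335/357898 = 3348366233/114527360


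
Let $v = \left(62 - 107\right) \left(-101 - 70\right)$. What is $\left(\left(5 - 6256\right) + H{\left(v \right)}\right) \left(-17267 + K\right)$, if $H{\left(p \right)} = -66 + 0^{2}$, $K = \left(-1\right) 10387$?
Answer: $174690318$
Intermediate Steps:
$K = -10387$
$v = 7695$ ($v = \left(-45\right) \left(-171\right) = 7695$)
$H{\left(p \right)} = -66$ ($H{\left(p \right)} = -66 + 0 = -66$)
$\left(\left(5 - 6256\right) + H{\left(v \right)}\right) \left(-17267 + K\right) = \left(\left(5 - 6256\right) - 66\right) \left(-17267 - 10387\right) = \left(\left(5 - 6256\right) - 66\right) \left(-27654\right) = \left(-6251 - 66\right) \left(-27654\right) = \left(-6317\right) \left(-27654\right) = 174690318$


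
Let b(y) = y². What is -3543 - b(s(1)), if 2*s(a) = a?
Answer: -14173/4 ≈ -3543.3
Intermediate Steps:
s(a) = a/2
-3543 - b(s(1)) = -3543 - ((½)*1)² = -3543 - (½)² = -3543 - 1*¼ = -3543 - ¼ = -14173/4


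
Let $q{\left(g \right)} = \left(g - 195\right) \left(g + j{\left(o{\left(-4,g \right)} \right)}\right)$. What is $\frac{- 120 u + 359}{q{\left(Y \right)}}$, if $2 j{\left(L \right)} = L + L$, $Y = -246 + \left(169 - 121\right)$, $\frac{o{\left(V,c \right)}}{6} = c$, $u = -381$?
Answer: $\frac{4189}{49518} \approx 0.084595$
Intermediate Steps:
$o{\left(V,c \right)} = 6 c$
$Y = -198$ ($Y = -246 + 48 = -198$)
$j{\left(L \right)} = L$ ($j{\left(L \right)} = \frac{L + L}{2} = \frac{2 L}{2} = L$)
$q{\left(g \right)} = 7 g \left(-195 + g\right)$ ($q{\left(g \right)} = \left(g - 195\right) \left(g + 6 g\right) = \left(-195 + g\right) 7 g = 7 g \left(-195 + g\right)$)
$\frac{- 120 u + 359}{q{\left(Y \right)}} = \frac{\left(-120\right) \left(-381\right) + 359}{7 \left(-198\right) \left(-195 - 198\right)} = \frac{45720 + 359}{7 \left(-198\right) \left(-393\right)} = \frac{46079}{544698} = 46079 \cdot \frac{1}{544698} = \frac{4189}{49518}$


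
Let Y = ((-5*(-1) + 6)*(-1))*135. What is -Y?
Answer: 1485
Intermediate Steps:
Y = -1485 (Y = ((5 + 6)*(-1))*135 = (11*(-1))*135 = -11*135 = -1485)
-Y = -1*(-1485) = 1485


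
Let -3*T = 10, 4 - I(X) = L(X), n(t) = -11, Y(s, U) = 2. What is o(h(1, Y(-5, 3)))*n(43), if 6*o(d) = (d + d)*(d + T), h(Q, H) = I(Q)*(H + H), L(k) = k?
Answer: -1144/3 ≈ -381.33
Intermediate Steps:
I(X) = 4 - X
h(Q, H) = 2*H*(4 - Q) (h(Q, H) = (4 - Q)*(H + H) = (4 - Q)*(2*H) = 2*H*(4 - Q))
T = -10/3 (T = -⅓*10 = -10/3 ≈ -3.3333)
o(d) = d*(-10/3 + d)/3 (o(d) = ((d + d)*(d - 10/3))/6 = ((2*d)*(-10/3 + d))/6 = (2*d*(-10/3 + d))/6 = d*(-10/3 + d)/3)
o(h(1, Y(-5, 3)))*n(43) = ((2*2*(4 - 1*1))*(-10 + 3*(2*2*(4 - 1*1)))/9)*(-11) = ((2*2*(4 - 1))*(-10 + 3*(2*2*(4 - 1)))/9)*(-11) = ((2*2*3)*(-10 + 3*(2*2*3))/9)*(-11) = ((⅑)*12*(-10 + 3*12))*(-11) = ((⅑)*12*(-10 + 36))*(-11) = ((⅑)*12*26)*(-11) = (104/3)*(-11) = -1144/3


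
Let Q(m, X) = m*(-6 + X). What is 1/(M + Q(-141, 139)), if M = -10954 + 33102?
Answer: 1/3395 ≈ 0.00029455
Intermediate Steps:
M = 22148
1/(M + Q(-141, 139)) = 1/(22148 - 141*(-6 + 139)) = 1/(22148 - 141*133) = 1/(22148 - 18753) = 1/3395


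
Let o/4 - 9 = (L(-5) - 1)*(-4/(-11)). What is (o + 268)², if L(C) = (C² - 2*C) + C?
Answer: 14500864/121 ≈ 1.1984e+5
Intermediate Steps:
L(C) = C² - C
o = 860/11 (o = 36 + 4*((-5*(-1 - 5) - 1)*(-4/(-11))) = 36 + 4*((-5*(-6) - 1)*(-4*(-1/11))) = 36 + 4*((30 - 1)*(4/11)) = 36 + 4*(29*(4/11)) = 36 + 4*(116/11) = 36 + 464/11 = 860/11 ≈ 78.182)
(o + 268)² = (860/11 + 268)² = (3808/11)² = 14500864/121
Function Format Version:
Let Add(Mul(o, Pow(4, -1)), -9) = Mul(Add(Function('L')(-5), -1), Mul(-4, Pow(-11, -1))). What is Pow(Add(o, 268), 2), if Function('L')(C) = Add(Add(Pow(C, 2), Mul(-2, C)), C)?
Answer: Rational(14500864, 121) ≈ 1.1984e+5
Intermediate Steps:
Function('L')(C) = Add(Pow(C, 2), Mul(-1, C))
o = Rational(860, 11) (o = Add(36, Mul(4, Mul(Add(Mul(-5, Add(-1, -5)), -1), Mul(-4, Pow(-11, -1))))) = Add(36, Mul(4, Mul(Add(Mul(-5, -6), -1), Mul(-4, Rational(-1, 11))))) = Add(36, Mul(4, Mul(Add(30, -1), Rational(4, 11)))) = Add(36, Mul(4, Mul(29, Rational(4, 11)))) = Add(36, Mul(4, Rational(116, 11))) = Add(36, Rational(464, 11)) = Rational(860, 11) ≈ 78.182)
Pow(Add(o, 268), 2) = Pow(Add(Rational(860, 11), 268), 2) = Pow(Rational(3808, 11), 2) = Rational(14500864, 121)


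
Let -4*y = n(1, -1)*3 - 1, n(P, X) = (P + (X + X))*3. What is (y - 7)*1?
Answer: -9/2 ≈ -4.5000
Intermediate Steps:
n(P, X) = 3*P + 6*X (n(P, X) = (P + 2*X)*3 = 3*P + 6*X)
y = 5/2 (y = -((3*1 + 6*(-1))*3 - 1)/4 = -((3 - 6)*3 - 1)/4 = -(-3*3 - 1)/4 = -(-9 - 1)/4 = -¼*(-10) = 5/2 ≈ 2.5000)
(y - 7)*1 = (5/2 - 7)*1 = -9/2*1 = -9/2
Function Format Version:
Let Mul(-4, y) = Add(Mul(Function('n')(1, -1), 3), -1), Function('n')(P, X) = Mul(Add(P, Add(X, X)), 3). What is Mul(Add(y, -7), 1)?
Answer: Rational(-9, 2) ≈ -4.5000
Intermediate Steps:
Function('n')(P, X) = Add(Mul(3, P), Mul(6, X)) (Function('n')(P, X) = Mul(Add(P, Mul(2, X)), 3) = Add(Mul(3, P), Mul(6, X)))
y = Rational(5, 2) (y = Mul(Rational(-1, 4), Add(Mul(Add(Mul(3, 1), Mul(6, -1)), 3), -1)) = Mul(Rational(-1, 4), Add(Mul(Add(3, -6), 3), -1)) = Mul(Rational(-1, 4), Add(Mul(-3, 3), -1)) = Mul(Rational(-1, 4), Add(-9, -1)) = Mul(Rational(-1, 4), -10) = Rational(5, 2) ≈ 2.5000)
Mul(Add(y, -7), 1) = Mul(Add(Rational(5, 2), -7), 1) = Mul(Rational(-9, 2), 1) = Rational(-9, 2)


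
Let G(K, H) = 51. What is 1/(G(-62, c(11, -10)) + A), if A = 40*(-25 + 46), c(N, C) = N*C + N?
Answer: 1/891 ≈ 0.0011223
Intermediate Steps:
c(N, C) = N + C*N (c(N, C) = C*N + N = N + C*N)
A = 840 (A = 40*21 = 840)
1/(G(-62, c(11, -10)) + A) = 1/(51 + 840) = 1/891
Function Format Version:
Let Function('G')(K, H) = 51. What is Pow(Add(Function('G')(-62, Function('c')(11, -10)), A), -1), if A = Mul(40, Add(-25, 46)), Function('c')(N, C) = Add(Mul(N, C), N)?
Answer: Rational(1, 891) ≈ 0.0011223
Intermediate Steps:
Function('c')(N, C) = Add(N, Mul(C, N)) (Function('c')(N, C) = Add(Mul(C, N), N) = Add(N, Mul(C, N)))
A = 840 (A = Mul(40, 21) = 840)
Pow(Add(Function('G')(-62, Function('c')(11, -10)), A), -1) = Pow(Add(51, 840), -1) = Pow(891, -1) = Rational(1, 891)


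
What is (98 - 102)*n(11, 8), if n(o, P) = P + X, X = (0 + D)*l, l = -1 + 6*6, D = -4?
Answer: 528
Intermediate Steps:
l = 35 (l = -1 + 36 = 35)
X = -140 (X = (0 - 4)*35 = -4*35 = -140)
n(o, P) = -140 + P (n(o, P) = P - 140 = -140 + P)
(98 - 102)*n(11, 8) = (98 - 102)*(-140 + 8) = -4*(-132) = 528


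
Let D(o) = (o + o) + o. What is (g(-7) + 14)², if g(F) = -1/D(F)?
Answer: 87025/441 ≈ 197.34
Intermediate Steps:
D(o) = 3*o (D(o) = 2*o + o = 3*o)
g(F) = -1/(3*F)
(g(-7) + 14)² = (-⅓/(-7) + 14)² = (-⅓*(-⅐) + 14)² = (1/21 + 14)² = (295/21)² = 87025/441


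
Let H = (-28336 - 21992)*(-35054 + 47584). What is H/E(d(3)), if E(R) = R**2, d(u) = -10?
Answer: -31530492/5 ≈ -6.3061e+6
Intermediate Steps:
H = -630609840 (H = -50328*12530 = -630609840)
H/E(d(3)) = -630609840/((-10)**2) = -630609840/100 = -630609840*1/100 = -31530492/5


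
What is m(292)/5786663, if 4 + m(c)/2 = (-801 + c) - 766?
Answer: -2558/5786663 ≈ -0.00044205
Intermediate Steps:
m(c) = -3142 + 2*c (m(c) = -8 + 2*((-801 + c) - 766) = -8 + 2*(-1567 + c) = -8 + (-3134 + 2*c) = -3142 + 2*c)
m(292)/5786663 = (-3142 + 2*292)/5786663 = (-3142 + 584)*(1/5786663) = -2558*1/5786663 = -2558/5786663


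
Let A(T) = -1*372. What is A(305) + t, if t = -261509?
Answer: -261881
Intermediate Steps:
A(T) = -372
A(305) + t = -372 - 261509 = -261881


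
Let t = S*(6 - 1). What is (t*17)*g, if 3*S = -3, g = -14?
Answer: 1190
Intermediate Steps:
S = -1 (S = (⅓)*(-3) = -1)
t = -5 (t = -(6 - 1) = -1*5 = -5)
(t*17)*g = -5*17*(-14) = -85*(-14) = 1190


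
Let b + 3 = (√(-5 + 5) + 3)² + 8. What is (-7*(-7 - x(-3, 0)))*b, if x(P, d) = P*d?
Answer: 686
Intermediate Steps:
b = 14 (b = -3 + ((√(-5 + 5) + 3)² + 8) = -3 + ((√0 + 3)² + 8) = -3 + ((0 + 3)² + 8) = -3 + (3² + 8) = -3 + (9 + 8) = -3 + 17 = 14)
(-7*(-7 - x(-3, 0)))*b = -7*(-7 - (-3)*0)*14 = -7*(-7 - 1*0)*14 = -7*(-7 + 0)*14 = -7*(-7)*14 = 49*14 = 686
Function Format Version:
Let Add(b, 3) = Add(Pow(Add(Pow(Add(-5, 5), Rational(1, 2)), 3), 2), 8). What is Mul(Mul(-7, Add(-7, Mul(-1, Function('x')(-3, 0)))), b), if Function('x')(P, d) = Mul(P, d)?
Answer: 686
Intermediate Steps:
b = 14 (b = Add(-3, Add(Pow(Add(Pow(Add(-5, 5), Rational(1, 2)), 3), 2), 8)) = Add(-3, Add(Pow(Add(Pow(0, Rational(1, 2)), 3), 2), 8)) = Add(-3, Add(Pow(Add(0, 3), 2), 8)) = Add(-3, Add(Pow(3, 2), 8)) = Add(-3, Add(9, 8)) = Add(-3, 17) = 14)
Mul(Mul(-7, Add(-7, Mul(-1, Function('x')(-3, 0)))), b) = Mul(Mul(-7, Add(-7, Mul(-1, Mul(-3, 0)))), 14) = Mul(Mul(-7, Add(-7, Mul(-1, 0))), 14) = Mul(Mul(-7, Add(-7, 0)), 14) = Mul(Mul(-7, -7), 14) = Mul(49, 14) = 686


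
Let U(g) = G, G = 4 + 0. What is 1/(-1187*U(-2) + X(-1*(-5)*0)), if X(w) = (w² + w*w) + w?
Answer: -1/4748 ≈ -0.00021061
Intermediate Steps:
G = 4
U(g) = 4
X(w) = w + 2*w² (X(w) = (w² + w²) + w = 2*w² + w = w + 2*w²)
1/(-1187*U(-2) + X(-1*(-5)*0)) = 1/(-1187*4 + (-1*(-5)*0)*(1 + 2*(-1*(-5)*0))) = 1/(-4748 + (5*0)*(1 + 2*(5*0))) = 1/(-4748 + 0*(1 + 2*0)) = 1/(-4748 + 0*(1 + 0)) = 1/(-4748 + 0*1) = 1/(-4748 + 0) = 1/(-4748) = -1/4748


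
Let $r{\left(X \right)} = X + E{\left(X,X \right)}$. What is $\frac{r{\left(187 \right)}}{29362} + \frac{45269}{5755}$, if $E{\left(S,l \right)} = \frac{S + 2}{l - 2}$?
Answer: $\frac{4922000637}{625219747} \approx 7.8724$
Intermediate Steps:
$E{\left(S,l \right)} = \frac{2 + S}{-2 + l}$
$r{\left(X \right)} = X + \frac{2 + X}{-2 + X}$
$\frac{r{\left(187 \right)}}{29362} + \frac{45269}{5755} = \frac{\frac{1}{-2 + 187} \left(2 + 187^{2} - 187\right)}{29362} + \frac{45269}{5755} = \frac{2 + 34969 - 187}{185} \cdot \frac{1}{29362} + 45269 \cdot \frac{1}{5755} = \frac{1}{185} \cdot 34784 \cdot \frac{1}{29362} + \frac{45269}{5755} = \frac{34784}{185} \cdot \frac{1}{29362} + \frac{45269}{5755} = \frac{17392}{2715985} + \frac{45269}{5755} = \frac{4922000637}{625219747}$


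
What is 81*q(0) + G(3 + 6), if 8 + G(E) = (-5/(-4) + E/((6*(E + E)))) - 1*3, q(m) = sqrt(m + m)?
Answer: -29/3 ≈ -9.6667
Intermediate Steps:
q(m) = sqrt(2)*sqrt(m) (q(m) = sqrt(2*m) = sqrt(2)*sqrt(m))
G(E) = -29/3 (G(E) = -8 + ((-5/(-4) + E/((6*(E + E)))) - 1*3) = -8 + ((-5*(-1/4) + E/((6*(2*E)))) - 3) = -8 + ((5/4 + E/((12*E))) - 3) = -8 + ((5/4 + E*(1/(12*E))) - 3) = -8 + ((5/4 + 1/12) - 3) = -8 + (4/3 - 3) = -8 - 5/3 = -29/3)
81*q(0) + G(3 + 6) = 81*(sqrt(2)*sqrt(0)) - 29/3 = 81*(sqrt(2)*0) - 29/3 = 81*0 - 29/3 = 0 - 29/3 = -29/3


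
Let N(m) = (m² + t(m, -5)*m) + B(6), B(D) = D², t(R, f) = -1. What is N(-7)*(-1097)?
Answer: -100924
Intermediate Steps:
N(m) = 36 + m² - m (N(m) = (m² - m) + 6² = (m² - m) + 36 = 36 + m² - m)
N(-7)*(-1097) = (36 + (-7)² - 1*(-7))*(-1097) = (36 + 49 + 7)*(-1097) = 92*(-1097) = -100924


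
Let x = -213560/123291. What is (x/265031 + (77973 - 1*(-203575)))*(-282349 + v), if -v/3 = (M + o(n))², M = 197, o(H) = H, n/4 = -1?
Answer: -190822210698193805632/1719786159 ≈ -1.1096e+11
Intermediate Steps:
n = -4 (n = 4*(-1) = -4)
x = -11240/6489 (x = -213560*1/123291 = -11240/6489 ≈ -1.7322)
v = -111747 (v = -3*(197 - 4)² = -3*193² = -3*37249 = -111747)
(x/265031 + (77973 - 1*(-203575)))*(-282349 + v) = (-11240/6489/265031 + (77973 - 1*(-203575)))*(-282349 - 111747) = (-11240/6489*1/265031 + (77973 + 203575))*(-394096) = (-11240/1719786159 + 281548)*(-394096) = (484202353482892/1719786159)*(-394096) = -190822210698193805632/1719786159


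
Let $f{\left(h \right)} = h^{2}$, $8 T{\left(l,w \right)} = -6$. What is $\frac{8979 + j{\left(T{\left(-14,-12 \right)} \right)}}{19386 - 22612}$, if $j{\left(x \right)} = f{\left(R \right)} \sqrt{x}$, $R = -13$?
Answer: $- \frac{8979}{3226} - \frac{169 i \sqrt{3}}{6452} \approx -2.7833 - 0.045368 i$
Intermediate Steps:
$T{\left(l,w \right)} = - \frac{3}{4}$ ($T{\left(l,w \right)} = \frac{1}{8} \left(-6\right) = - \frac{3}{4}$)
$j{\left(x \right)} = 169 \sqrt{x}$ ($j{\left(x \right)} = \left(-13\right)^{2} \sqrt{x} = 169 \sqrt{x}$)
$\frac{8979 + j{\left(T{\left(-14,-12 \right)} \right)}}{19386 - 22612} = \frac{8979 + 169 \sqrt{- \frac{3}{4}}}{19386 - 22612} = \frac{8979 + 169 \frac{i \sqrt{3}}{2}}{-3226} = \left(8979 + \frac{169 i \sqrt{3}}{2}\right) \left(- \frac{1}{3226}\right) = - \frac{8979}{3226} - \frac{169 i \sqrt{3}}{6452}$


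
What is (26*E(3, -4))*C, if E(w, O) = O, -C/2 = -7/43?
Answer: -1456/43 ≈ -33.860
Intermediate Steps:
C = 14/43 (C = -(-14)/43 = -2*(-7/43) = 14/43 ≈ 0.32558)
(26*E(3, -4))*C = (26*(-4))*(14/43) = -104*14/43 = -1456/43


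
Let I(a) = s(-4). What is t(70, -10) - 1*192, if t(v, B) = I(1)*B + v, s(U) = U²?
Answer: -282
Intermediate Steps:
I(a) = 16 (I(a) = (-4)² = 16)
t(v, B) = v + 16*B (t(v, B) = 16*B + v = v + 16*B)
t(70, -10) - 1*192 = (70 + 16*(-10)) - 1*192 = (70 - 160) - 192 = -90 - 192 = -282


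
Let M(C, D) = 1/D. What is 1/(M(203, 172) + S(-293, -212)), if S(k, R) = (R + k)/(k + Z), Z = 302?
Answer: -1548/86851 ≈ -0.017824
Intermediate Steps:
S(k, R) = (R + k)/(302 + k) (S(k, R) = (R + k)/(k + 302) = (R + k)/(302 + k))
1/(M(203, 172) + S(-293, -212)) = 1/(1/172 + (-212 - 293)/(302 - 293)) = 1/(1/172 - 505/9) = 1/(-86851/1548) = -1548/86851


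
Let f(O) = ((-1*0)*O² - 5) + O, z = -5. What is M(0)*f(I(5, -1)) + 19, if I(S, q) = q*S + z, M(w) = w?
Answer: 19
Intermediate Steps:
I(S, q) = -5 + S*q (I(S, q) = q*S - 5 = S*q - 5 = -5 + S*q)
f(O) = -5 + O (f(O) = (0*O² - 5) + O = (0 - 5) + O = -5 + O)
M(0)*f(I(5, -1)) + 19 = 0*(-5 + (-5 + 5*(-1))) + 19 = 0*(-5 + (-5 - 5)) + 19 = 0*(-5 - 10) + 19 = 0*(-15) + 19 = 0 + 19 = 19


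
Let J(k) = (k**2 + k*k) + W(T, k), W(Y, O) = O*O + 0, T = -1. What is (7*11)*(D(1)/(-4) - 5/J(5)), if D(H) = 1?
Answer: -1463/60 ≈ -24.383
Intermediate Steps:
W(Y, O) = O**2 (W(Y, O) = O**2 + 0 = O**2)
J(k) = 3*k**2 (J(k) = (k**2 + k*k) + k**2 = (k**2 + k**2) + k**2 = 2*k**2 + k**2 = 3*k**2)
(7*11)*(D(1)/(-4) - 5/J(5)) = (7*11)*(1/(-4) - 5/(3*5**2)) = 77*(1*(-1/4) - 5/(3*25)) = 77*(-1/4 - 5/75) = 77*(-1/4 - 5*1/75) = 77*(-1/4 - 1/15) = 77*(-19/60) = -1463/60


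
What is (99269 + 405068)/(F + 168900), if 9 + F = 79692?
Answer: 504337/248583 ≈ 2.0288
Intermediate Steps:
F = 79683 (F = -9 + 79692 = 79683)
(99269 + 405068)/(F + 168900) = (99269 + 405068)/(79683 + 168900) = 504337/248583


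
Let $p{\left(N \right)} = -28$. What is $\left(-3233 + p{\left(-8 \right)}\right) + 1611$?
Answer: $-1650$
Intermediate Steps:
$\left(-3233 + p{\left(-8 \right)}\right) + 1611 = \left(-3233 - 28\right) + 1611 = -3261 + 1611 = -1650$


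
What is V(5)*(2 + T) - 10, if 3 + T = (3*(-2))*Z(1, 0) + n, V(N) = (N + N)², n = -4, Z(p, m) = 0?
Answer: -510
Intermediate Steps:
V(N) = 4*N² (V(N) = (2*N)² = 4*N²)
T = -7 (T = -3 + ((3*(-2))*0 - 4) = -3 + (-6*0 - 4) = -3 + (0 - 4) = -3 - 4 = -7)
V(5)*(2 + T) - 10 = (4*5²)*(2 - 7) - 10 = (4*25)*(-5) - 10 = 100*(-5) - 10 = -500 - 10 = -510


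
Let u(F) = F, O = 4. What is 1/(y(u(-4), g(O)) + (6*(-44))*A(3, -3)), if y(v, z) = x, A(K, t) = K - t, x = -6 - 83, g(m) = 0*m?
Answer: -1/1673 ≈ -0.00059773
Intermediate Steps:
g(m) = 0
x = -89
y(v, z) = -89
1/(y(u(-4), g(O)) + (6*(-44))*A(3, -3)) = 1/(-89 + (6*(-44))*(3 - 1*(-3))) = 1/(-89 - 264*(3 + 3)) = 1/(-89 - 264*6) = 1/(-89 - 1584) = 1/(-1673) = -1/1673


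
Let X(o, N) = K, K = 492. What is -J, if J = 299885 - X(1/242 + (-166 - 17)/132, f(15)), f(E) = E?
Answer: -299393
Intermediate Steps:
X(o, N) = 492
J = 299393 (J = 299885 - 1*492 = 299885 - 492 = 299393)
-J = -1*299393 = -299393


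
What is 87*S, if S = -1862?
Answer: -161994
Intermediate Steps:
87*S = 87*(-1862) = -161994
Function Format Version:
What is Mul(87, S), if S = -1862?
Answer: -161994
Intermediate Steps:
Mul(87, S) = Mul(87, -1862) = -161994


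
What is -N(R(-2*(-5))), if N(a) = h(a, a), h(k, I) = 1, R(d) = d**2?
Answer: -1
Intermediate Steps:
N(a) = 1
-N(R(-2*(-5))) = -1*1 = -1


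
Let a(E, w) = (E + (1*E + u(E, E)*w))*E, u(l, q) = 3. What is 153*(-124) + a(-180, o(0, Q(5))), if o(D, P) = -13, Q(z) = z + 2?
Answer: 52848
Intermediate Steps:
Q(z) = 2 + z
a(E, w) = E*(2*E + 3*w) (a(E, w) = (E + (1*E + 3*w))*E = (E + (E + 3*w))*E = (2*E + 3*w)*E = E*(2*E + 3*w))
153*(-124) + a(-180, o(0, Q(5))) = 153*(-124) - 180*(2*(-180) + 3*(-13)) = -18972 - 180*(-360 - 39) = -18972 - 180*(-399) = -18972 + 71820 = 52848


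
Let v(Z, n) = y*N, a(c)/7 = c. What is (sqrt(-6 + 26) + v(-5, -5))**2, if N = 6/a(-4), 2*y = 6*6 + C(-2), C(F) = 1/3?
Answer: 27561/784 - 109*sqrt(5)/7 ≈ 0.33556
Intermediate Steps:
a(c) = 7*c
C(F) = 1/3
y = 109/6 (y = (6*6 + 1/3)/2 = (36 + 1/3)/2 = (1/2)*(109/3) = 109/6 ≈ 18.167)
N = -3/14 (N = 6/((7*(-4))) = 6/(-28) = 6*(-1/28) = -3/14 ≈ -0.21429)
v(Z, n) = -109/28 (v(Z, n) = (109/6)*(-3/14) = -109/28)
(sqrt(-6 + 26) + v(-5, -5))**2 = (sqrt(-6 + 26) - 109/28)**2 = (sqrt(20) - 109/28)**2 = (2*sqrt(5) - 109/28)**2 = (-109/28 + 2*sqrt(5))**2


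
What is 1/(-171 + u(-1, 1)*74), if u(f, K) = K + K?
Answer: -1/23 ≈ -0.043478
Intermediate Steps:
u(f, K) = 2*K
1/(-171 + u(-1, 1)*74) = 1/(-171 + (2*1)*74) = 1/(-171 + 2*74) = 1/(-171 + 148) = 1/(-23) = -1/23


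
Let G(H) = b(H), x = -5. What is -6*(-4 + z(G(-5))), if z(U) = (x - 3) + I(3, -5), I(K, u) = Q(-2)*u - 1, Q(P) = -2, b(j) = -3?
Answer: 18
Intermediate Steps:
G(H) = -3
I(K, u) = -1 - 2*u (I(K, u) = -2*u - 1 = -1 - 2*u)
z(U) = 1 (z(U) = (-5 - 3) + (-1 - 2*(-5)) = -8 + (-1 + 10) = -8 + 9 = 1)
-6*(-4 + z(G(-5))) = -6*(-4 + 1) = -6*(-3) = 18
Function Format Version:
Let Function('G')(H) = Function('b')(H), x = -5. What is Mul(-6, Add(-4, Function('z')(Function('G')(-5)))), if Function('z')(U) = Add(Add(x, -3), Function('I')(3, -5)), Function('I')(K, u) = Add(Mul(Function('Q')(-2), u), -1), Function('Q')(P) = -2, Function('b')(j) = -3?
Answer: 18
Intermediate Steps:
Function('G')(H) = -3
Function('I')(K, u) = Add(-1, Mul(-2, u)) (Function('I')(K, u) = Add(Mul(-2, u), -1) = Add(-1, Mul(-2, u)))
Function('z')(U) = 1 (Function('z')(U) = Add(Add(-5, -3), Add(-1, Mul(-2, -5))) = Add(-8, Add(-1, 10)) = Add(-8, 9) = 1)
Mul(-6, Add(-4, Function('z')(Function('G')(-5)))) = Mul(-6, Add(-4, 1)) = Mul(-6, -3) = 18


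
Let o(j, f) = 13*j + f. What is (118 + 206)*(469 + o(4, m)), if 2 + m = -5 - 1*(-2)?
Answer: 167184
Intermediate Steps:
m = -5 (m = -2 + (-5 - 1*(-2)) = -2 + (-5 + 2) = -2 - 3 = -5)
o(j, f) = f + 13*j
(118 + 206)*(469 + o(4, m)) = (118 + 206)*(469 + (-5 + 13*4)) = 324*(469 + (-5 + 52)) = 324*(469 + 47) = 324*516 = 167184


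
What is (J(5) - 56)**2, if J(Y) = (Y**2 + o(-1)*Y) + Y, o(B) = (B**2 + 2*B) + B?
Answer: 1296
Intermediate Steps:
o(B) = B**2 + 3*B
J(Y) = Y**2 - Y (J(Y) = (Y**2 + (-(3 - 1))*Y) + Y = (Y**2 + (-1*2)*Y) + Y = (Y**2 - 2*Y) + Y = Y**2 - Y)
(J(5) - 56)**2 = (5*(-1 + 5) - 56)**2 = (5*4 - 56)**2 = (20 - 56)**2 = (-36)**2 = 1296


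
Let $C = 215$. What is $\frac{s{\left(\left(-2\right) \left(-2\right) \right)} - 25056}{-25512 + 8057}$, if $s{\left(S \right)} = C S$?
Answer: $\frac{24196}{17455} \approx 1.3862$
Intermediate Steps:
$s{\left(S \right)} = 215 S$
$\frac{s{\left(\left(-2\right) \left(-2\right) \right)} - 25056}{-25512 + 8057} = \frac{215 \left(\left(-2\right) \left(-2\right)\right) - 25056}{-25512 + 8057} = \frac{215 \cdot 4 - 25056}{-17455} = \left(860 - 25056\right) \left(- \frac{1}{17455}\right) = \left(-24196\right) \left(- \frac{1}{17455}\right) = \frac{24196}{17455}$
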